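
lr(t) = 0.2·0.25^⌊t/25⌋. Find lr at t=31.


n_drops = ⌊31/25⌋ = 1
lr = 0.2·0.25^1 = 0.2·0.25 = 0.05

0.05


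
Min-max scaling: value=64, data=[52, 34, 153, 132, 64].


min=34, max=153
(64-34)/(153-34) = 30/119 = 0.2521

0.2521


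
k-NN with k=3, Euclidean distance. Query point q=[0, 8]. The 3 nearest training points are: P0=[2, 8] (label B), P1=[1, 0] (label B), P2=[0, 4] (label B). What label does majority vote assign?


d(q,P0) = 2.0  (label B)
d(q,P1) = 8.0623  (label B)
d(q,P2) = 4.0  (label B)
Votes: A=0, B=3
Majority → B

B


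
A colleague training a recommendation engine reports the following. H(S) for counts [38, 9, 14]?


Probabilities: [38/61, 9/61, 14/61] ≈ [0.623, 0.1475, 0.2295]
H = -((38/61)·log₂(38/61) + (9/61)·log₂(9/61) + (14/61)·log₂(14/61))
  = 1.32 bits

1.32 bits


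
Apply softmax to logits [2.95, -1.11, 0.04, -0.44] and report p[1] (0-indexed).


Exponentials: e^2.95=19.106, e^-1.11=0.3296, e^0.04=1.0408, e^-0.44=0.644
Sum = 21.1204
Softmax = [0.9046, 0.0156, 0.0493, 0.0305]
p[1] = 0.3296/21.1204 = 0.0156

0.0156


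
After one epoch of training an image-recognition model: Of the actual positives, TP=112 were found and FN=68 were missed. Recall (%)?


Recall = TP/(TP+FN)
= 112/(112+68)
= 112/180 = 62.22%

62.22%


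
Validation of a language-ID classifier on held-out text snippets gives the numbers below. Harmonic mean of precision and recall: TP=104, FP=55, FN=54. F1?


Precision = 104/159 = 0.6541
Recall = 104/158 = 0.6582
F1 = 2·P·R/(P+R) = 2·TP/(2·TP+FP+FN) = 208/(208+55+54) = 208/317 = 0.6562

0.6562


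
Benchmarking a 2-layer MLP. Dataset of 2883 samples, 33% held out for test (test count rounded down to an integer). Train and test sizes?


Test = ⌊2883·33/100⌋ = 951
Train = 2883 - 951 = 1932

Train: 1932, Test: 951


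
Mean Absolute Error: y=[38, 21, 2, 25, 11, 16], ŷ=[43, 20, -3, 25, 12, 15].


Absolute errors: |38-43|=5, |21-20|=1, |2+ 3|=5, |25-25|=0, |11-12|=1, |16-15|=1
Sum = 13
MAE = 13/6 = 13/6

13/6


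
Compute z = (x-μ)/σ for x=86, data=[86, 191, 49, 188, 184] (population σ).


μ = 139.6, σ = 60.062
z = (86 - 139.6)/60.062 = -0.8924

-0.8924


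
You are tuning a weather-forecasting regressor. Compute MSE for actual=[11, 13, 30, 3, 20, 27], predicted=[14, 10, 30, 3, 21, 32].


Squared errors: (11-14)²=9, (13-10)²=9, (30-30)²=0, (3-3)²=0, (20-21)²=1, (27-32)²=25
Sum = 44
MSE = 44/6 = 22/3

22/3


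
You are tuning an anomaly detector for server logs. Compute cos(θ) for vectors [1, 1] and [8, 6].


A·B = 1·8 + 1·6 = 14
‖A‖ = √2 = 1.4142, ‖B‖ = √100 = 10
cos = 14/(√2·√100) = 14/√200 = 0.9899

0.9899


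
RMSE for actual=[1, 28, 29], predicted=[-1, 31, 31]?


MSE = 17/3 = 5.6667
RMSE = √(17/3) = 2.3805

2.3805


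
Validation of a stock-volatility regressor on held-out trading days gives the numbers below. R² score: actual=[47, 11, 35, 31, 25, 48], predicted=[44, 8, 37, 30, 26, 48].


ȳ = 32.8333
SS_res = Σ(y-ŷ)² = 24
SS_tot = Σ(y-ȳ)² = 976.83
R² = 1 - SS_res/SS_tot = 1 - 0.0246 = 0.9754

0.9754


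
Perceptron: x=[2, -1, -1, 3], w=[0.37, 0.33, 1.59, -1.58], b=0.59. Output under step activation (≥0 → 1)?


z = (2)·(0.37) + (-1)·(0.33) + (-1)·(1.59) + (3)·(-1.58) + 0.59
  = -5.33
step(z) = 0 (z<0)

0


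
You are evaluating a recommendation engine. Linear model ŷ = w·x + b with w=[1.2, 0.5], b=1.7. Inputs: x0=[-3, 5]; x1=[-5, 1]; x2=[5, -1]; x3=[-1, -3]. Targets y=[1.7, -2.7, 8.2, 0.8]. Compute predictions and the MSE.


ŷ0 = (1.2)·(-3) + (0.5)·(5) + 1.7 = 0.6
ŷ1 = (1.2)·(-5) + (0.5)·(1) + 1.7 = -3.8
ŷ2 = (1.2)·(5) + (0.5)·(-1) + 1.7 = 7.2
ŷ3 = (1.2)·(-1) + (0.5)·(-3) + 1.7 = -1.0
errors² = [1.21, 1.21, 1.0, 3.24]
MSE = 6.6600/4 = 1.665

1.665


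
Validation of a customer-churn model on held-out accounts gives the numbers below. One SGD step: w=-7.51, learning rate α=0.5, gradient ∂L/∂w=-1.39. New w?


w_new = w - α·∇
= -7.51 - 0.5·-1.39
= -7.51 + 0.695
= -6.815

-6.815


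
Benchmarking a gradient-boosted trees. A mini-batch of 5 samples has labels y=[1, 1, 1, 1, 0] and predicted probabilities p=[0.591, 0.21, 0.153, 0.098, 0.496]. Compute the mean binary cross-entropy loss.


L[0] = -ln(0.591) = 0.5259
L[1] = -ln(0.21) = 1.5606
L[2] = -ln(0.153) = 1.8773
L[3] = -ln(0.098) = 2.3228
L[4] = -ln(1-0.496) = -ln(0.504) = 0.6852
mean = (0.5259 + 1.5606 + 1.8773 + 2.3228 + 0.6852)/5 = 1.3944

1.3944


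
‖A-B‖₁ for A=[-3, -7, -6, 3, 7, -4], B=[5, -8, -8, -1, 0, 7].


d = |-3-5| + |-7+ 8| + |-6+ 8| + |3+ 1| + |7-0| + |-4-7|
  = 8 + 1 + 2 + 4 + 7 + 11
  = 33

33


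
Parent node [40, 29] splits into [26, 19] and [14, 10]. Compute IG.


Parent = [40, 29], H_parent = 0.9816
H_left = 0.9825 (n=45), H_right = 0.9799 (n=24)
H_children = (45/69)·0.9825 + (24/69)·0.9799 = 0.9816
IG = 0.9816 - 0.9816 = 0.0

0.0


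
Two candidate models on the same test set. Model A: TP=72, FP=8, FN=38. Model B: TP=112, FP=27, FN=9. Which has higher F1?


Model A: P=72/80=0.9, R=72/110=0.6545, F1=2PR/(P+R)=2TP/(2TP+FP+FN)=144/190=0.7579
Model B: P=112/139=0.8058, R=112/121=0.9256, F1=2PR/(P+R)=2TP/(2TP+FP+FN)=224/260=0.8615
0.7579 < 0.8615 → Model B

Model B


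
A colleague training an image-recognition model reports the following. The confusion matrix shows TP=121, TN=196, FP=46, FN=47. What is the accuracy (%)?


Accuracy = (TP+TN)/(TP+TN+FP+FN)
= (121+196)/(410)
= 317/410 = 77.32%

77.32%


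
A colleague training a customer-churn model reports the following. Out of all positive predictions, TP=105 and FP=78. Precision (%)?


Precision = TP/(TP+FP)
= 105/(105+78)
= 105/183 = 57.38%

57.38%


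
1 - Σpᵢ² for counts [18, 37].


Probabilities: [18/55, 37/55] ≈ [0.3273, 0.6727]
Σpᵢ² = (324 + 1369)/55² = 1693/3025
Gini = 1 - Σpᵢ² = 1 - 1693/3025 = 0.4403

0.4403


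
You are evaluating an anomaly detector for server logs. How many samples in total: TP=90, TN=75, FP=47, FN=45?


Total = TP + TN + FP + FN
= 90 + 75 + 47 + 45
= 257
(Predicted positive: 137, predicted negative: 120)

257


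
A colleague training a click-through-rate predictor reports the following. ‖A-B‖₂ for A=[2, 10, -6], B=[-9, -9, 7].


d = √((2+ 9)² + (10+ 9)² + (-6-7)²)
  = √(121 + 361 + 169)
  = √651 = 25.5147

25.5147


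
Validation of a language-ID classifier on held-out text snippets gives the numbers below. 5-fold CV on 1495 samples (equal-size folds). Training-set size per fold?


Fold size = 1495/5 = 299
Training per fold = 1495 - 299 = 1196

1196


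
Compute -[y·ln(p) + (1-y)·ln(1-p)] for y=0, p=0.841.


BCE = -[y·ln(p) + (1-y)·ln(1-p)]
= -0 - 1·ln(1-0.841)
= -ln(0.159) = 1.8389

1.8389


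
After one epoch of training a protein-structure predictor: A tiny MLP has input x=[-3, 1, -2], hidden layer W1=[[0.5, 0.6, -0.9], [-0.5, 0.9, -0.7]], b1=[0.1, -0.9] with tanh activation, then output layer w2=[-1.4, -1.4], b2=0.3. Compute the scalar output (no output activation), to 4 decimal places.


z1[0] = (0.5)·(-3) + (0.6)·(1) + (-0.9)·(-2) + 0.1 = 1.0
z1[1] = (-0.5)·(-3) + (0.9)·(1) + (-0.7)·(-2) - 0.9 = 2.9
h = tanh(z1) = [0.7616, 0.994]
output = (-1.4)·(0.7616) + (-1.4)·(0.994) + 0.3 = -2.1578

-2.1578


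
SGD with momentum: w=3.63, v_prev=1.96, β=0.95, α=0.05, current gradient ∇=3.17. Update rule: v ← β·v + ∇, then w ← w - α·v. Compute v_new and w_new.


v_new = 0.95·1.96 + 3.17 = 1.862 + 3.17 = 5.032
w_new = 3.63 - 0.05·5.032 = 3.63 - 0.2516 = 3.3784

v_new=5.032, w_new=3.3784


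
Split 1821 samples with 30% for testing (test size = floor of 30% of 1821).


Test = ⌊1821·30/100⌋ = 546
Train = 1821 - 546 = 1275

Train: 1275, Test: 546


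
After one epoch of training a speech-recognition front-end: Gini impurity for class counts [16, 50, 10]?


Probabilities: [16/76, 50/76, 10/76] ≈ [0.2105, 0.6579, 0.1316]
Σpᵢ² = (256 + 2500 + 100)/76² = 2856/5776
Gini = 1 - Σpᵢ² = 1 - 2856/5776 = 0.5055

0.5055


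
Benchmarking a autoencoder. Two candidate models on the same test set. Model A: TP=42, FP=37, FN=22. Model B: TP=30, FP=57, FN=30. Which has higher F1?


Model A: P=42/79=0.5316, R=42/64=0.6562, F1=2PR/(P+R)=2TP/(2TP+FP+FN)=84/143=0.5874
Model B: P=30/87=0.3448, R=30/60=0.5, F1=2PR/(P+R)=2TP/(2TP+FP+FN)=60/147=0.4082
0.5874 > 0.4082 → Model A

Model A


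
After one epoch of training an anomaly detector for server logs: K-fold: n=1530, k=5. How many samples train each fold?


Fold size = 1530/5 = 306
Training per fold = 1530 - 306 = 1224

1224


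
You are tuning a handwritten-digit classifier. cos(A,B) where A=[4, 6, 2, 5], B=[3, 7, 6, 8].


A·B = 4·3 + 6·7 + 2·6 + 5·8 = 106
‖A‖ = √81 = 9, ‖B‖ = √158 = 12.5698
cos = 106/(√81·√158) = 106/√12798 = 0.937

0.937


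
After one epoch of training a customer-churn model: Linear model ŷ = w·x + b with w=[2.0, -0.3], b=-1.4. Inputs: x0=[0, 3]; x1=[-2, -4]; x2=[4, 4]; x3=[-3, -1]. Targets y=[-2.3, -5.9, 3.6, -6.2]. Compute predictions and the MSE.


ŷ0 = (2.0)·(0) + (-0.3)·(3) - 1.4 = -2.3
ŷ1 = (2.0)·(-2) + (-0.3)·(-4) - 1.4 = -4.2
ŷ2 = (2.0)·(4) + (-0.3)·(4) - 1.4 = 5.4
ŷ3 = (2.0)·(-3) + (-0.3)·(-1) - 1.4 = -7.1
errors² = [0.0, 2.89, 3.24, 0.81]
MSE = 6.9400/4 = 1.735

1.735


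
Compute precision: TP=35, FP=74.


Precision = TP/(TP+FP)
= 35/(35+74)
= 35/109 = 32.11%

32.11%


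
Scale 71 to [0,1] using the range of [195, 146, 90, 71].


min=71, max=195
(71-71)/(195-71) = 0/124 = 0.0

0.0


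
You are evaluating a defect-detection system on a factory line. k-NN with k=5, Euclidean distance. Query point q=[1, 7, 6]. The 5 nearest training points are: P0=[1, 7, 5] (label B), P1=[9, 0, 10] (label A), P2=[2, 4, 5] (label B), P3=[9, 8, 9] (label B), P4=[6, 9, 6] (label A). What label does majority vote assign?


d(q,P0) = 1.0  (label B)
d(q,P1) = 11.3578  (label A)
d(q,P2) = 3.3166  (label B)
d(q,P3) = 8.6023  (label B)
d(q,P4) = 5.3852  (label A)
Votes: A=2, B=3
Majority → B

B


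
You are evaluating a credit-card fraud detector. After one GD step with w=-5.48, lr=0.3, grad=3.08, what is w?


w_new = w - α·∇
= -5.48 - 0.3·3.08
= -5.48 - 0.924
= -6.404

-6.404


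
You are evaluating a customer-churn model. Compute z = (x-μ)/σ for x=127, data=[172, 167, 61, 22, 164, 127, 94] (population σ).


μ = 115.2857, σ = 54.1208
z = (127 - 115.2857)/54.1208 = 0.2164

0.2164


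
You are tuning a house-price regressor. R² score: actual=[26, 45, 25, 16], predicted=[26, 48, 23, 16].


ȳ = 28
SS_res = Σ(y-ŷ)² = 13
SS_tot = Σ(y-ȳ)² = 446
R² = 1 - SS_res/SS_tot = 1 - 0.0291 = 0.9709

0.9709


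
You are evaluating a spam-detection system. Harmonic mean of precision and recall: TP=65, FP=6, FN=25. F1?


Precision = 65/71 = 0.9155
Recall = 65/90 = 0.7222
F1 = 2·P·R/(P+R) = 2·TP/(2·TP+FP+FN) = 130/(130+6+25) = 130/161 = 0.8075

0.8075


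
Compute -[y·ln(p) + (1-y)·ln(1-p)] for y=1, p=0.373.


BCE = -[y·ln(p) + (1-y)·ln(1-p)]
= -1·ln(0.373) - 0
= -ln(0.373) = 0.9862

0.9862


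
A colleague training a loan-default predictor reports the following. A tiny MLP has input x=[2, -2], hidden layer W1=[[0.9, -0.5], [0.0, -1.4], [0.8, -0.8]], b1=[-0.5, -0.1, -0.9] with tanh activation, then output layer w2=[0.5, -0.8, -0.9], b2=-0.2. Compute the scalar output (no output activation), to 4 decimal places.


z1[0] = (0.9)·(2) + (-0.5)·(-2) - 0.5 = 2.3
z1[1] = (0.0)·(2) + (-1.4)·(-2) - 0.1 = 2.7
z1[2] = (0.8)·(2) + (-0.8)·(-2) - 0.9 = 2.3
h = tanh(z1) = [0.9801, 0.991, 0.9801]
output = (0.5)·(0.9801) + (-0.8)·(0.991) + (-0.9)·(0.9801) - 0.2 = -1.3848

-1.3848


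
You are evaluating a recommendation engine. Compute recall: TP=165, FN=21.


Recall = TP/(TP+FN)
= 165/(165+21)
= 165/186 = 88.71%

88.71%


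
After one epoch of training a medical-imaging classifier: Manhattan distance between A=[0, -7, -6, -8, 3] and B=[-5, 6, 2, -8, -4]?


d = |0+ 5| + |-7-6| + |-6-2| + |-8+ 8| + |3+ 4|
  = 5 + 13 + 8 + 0 + 7
  = 33

33


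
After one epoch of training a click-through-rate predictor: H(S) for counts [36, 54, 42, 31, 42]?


Probabilities: [36/205, 54/205, 42/205, 31/205, 42/205] ≈ [0.1756, 0.2634, 0.2049, 0.1512, 0.2049]
H = -((36/205)·log₂(36/205) + (54/205)·log₂(54/205) + (42/205)·log₂(42/205) + (31/205)·log₂(31/205) + (42/205)·log₂(42/205))
  = 2.297 bits

2.297 bits


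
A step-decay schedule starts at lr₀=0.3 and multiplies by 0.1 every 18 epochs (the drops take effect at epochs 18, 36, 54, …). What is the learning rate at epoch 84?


n_drops = ⌊84/18⌋ = 4
lr = 0.3·0.1^4 = 0.3·0.0001 = 0.00003

0.00003


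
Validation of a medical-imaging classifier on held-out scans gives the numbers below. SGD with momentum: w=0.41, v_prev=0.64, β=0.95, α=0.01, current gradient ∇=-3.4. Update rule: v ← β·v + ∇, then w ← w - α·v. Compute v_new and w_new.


v_new = 0.95·0.64 - 3.4 = 0.608 - 3.4 = -2.792
w_new = 0.41 - 0.01·-2.792 = 0.41 + 0.02792 = 0.43792

v_new=-2.792, w_new=0.43792


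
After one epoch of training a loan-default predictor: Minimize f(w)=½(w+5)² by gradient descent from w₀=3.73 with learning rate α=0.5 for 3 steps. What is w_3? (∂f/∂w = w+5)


step 1: grad = 3.73+5 = 8.73; w = 3.73 - 0.5·(8.73) = -0.635
step 2: grad = -0.635+5 = 4.365; w = -0.635 - 0.5·(4.365) = -2.8175
step 3: grad = -2.8175+5 = 2.1825; w = -2.8175 - 0.5·(2.1825) = -3.90875

-3.90875


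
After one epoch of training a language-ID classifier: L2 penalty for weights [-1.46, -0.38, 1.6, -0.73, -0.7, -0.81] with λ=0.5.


‖w‖₂² = (-1.46)² + (-0.38)² + (1.6)² + (-0.73)² + (-0.7)² + (-0.81)²
     = 2.1316 + 0.1444 + 2.56 + 0.5329 + 0.49 + 0.6561
     = 6.515
λ·‖w‖₂² = 0.5·6.515 = 3.2575

3.2575


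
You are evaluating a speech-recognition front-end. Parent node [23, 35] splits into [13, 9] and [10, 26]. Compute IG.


Parent = [23, 35], H_parent = 0.9689
H_left = 0.976 (n=22), H_right = 0.8524 (n=36)
H_children = (22/58)·0.976 + (36/58)·0.8524 = 0.8993
IG = 0.9689 - 0.8993 = 0.0696

0.0696


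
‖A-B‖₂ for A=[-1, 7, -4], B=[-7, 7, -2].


d = √((-1+ 7)² + (7-7)² + (-4+ 2)²)
  = √(36 + 0 + 4)
  = √40 = 6.3246

6.3246


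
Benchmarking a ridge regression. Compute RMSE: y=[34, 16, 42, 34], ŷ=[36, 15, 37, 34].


MSE = 30/4 = 7.5
RMSE = √(30/4) = 2.7386

2.7386


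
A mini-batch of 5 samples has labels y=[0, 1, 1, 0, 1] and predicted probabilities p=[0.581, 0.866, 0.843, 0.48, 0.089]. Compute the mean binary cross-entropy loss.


L[0] = -ln(1-0.581) = -ln(0.419) = 0.8699
L[1] = -ln(0.866) = 0.1439
L[2] = -ln(0.843) = 0.1708
L[3] = -ln(1-0.48) = -ln(0.52) = 0.6539
L[4] = -ln(0.089) = 2.4191
mean = (0.8699 + 0.1439 + 0.1708 + 0.6539 + 2.4191)/5 = 0.8515

0.8515


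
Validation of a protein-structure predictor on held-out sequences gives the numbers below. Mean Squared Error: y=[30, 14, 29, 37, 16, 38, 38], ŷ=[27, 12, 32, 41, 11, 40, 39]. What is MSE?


Squared errors: (30-27)²=9, (14-12)²=4, (29-32)²=9, (37-41)²=16, (16-11)²=25, (38-40)²=4, (38-39)²=1
Sum = 68
MSE = 68/7 = 68/7

68/7


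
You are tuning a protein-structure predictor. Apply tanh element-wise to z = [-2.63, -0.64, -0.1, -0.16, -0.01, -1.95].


tanh(-2.63) = -0.9897
tanh(-0.64) = -0.5649
tanh(-0.1) = -0.0997
tanh(-0.16) = -0.1586
tanh(-0.01) = -0.01
tanh(-1.95) = -0.9603
result = [-0.9897, -0.5649, -0.0997, -0.1586, -0.01, -0.9603]

[-0.9897, -0.5649, -0.0997, -0.1586, -0.01, -0.9603]


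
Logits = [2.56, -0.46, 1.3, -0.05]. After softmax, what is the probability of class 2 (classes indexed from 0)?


Exponentials: e^2.56=12.9358, e^-0.46=0.6313, e^1.3=3.6693, e^-0.05=0.9512
Sum = 18.1876
Softmax = [0.7112, 0.0347, 0.2017, 0.0523]
p[2] = 3.6693/18.1876 = 0.2017

0.2017


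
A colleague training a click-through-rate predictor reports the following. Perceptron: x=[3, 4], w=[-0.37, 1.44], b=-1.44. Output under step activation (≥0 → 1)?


z = (3)·(-0.37) + (4)·(1.44) - 1.44
  = 3.21
step(z) = 1 (z≥0)

1


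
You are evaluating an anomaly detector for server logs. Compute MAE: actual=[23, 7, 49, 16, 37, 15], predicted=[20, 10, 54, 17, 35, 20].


Absolute errors: |23-20|=3, |7-10|=3, |49-54|=5, |16-17|=1, |37-35|=2, |15-20|=5
Sum = 19
MAE = 19/6 = 19/6

19/6


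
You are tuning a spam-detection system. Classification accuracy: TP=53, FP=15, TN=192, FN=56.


Accuracy = (TP+TN)/(TP+TN+FP+FN)
= (53+192)/(316)
= 245/316 = 77.53%

77.53%


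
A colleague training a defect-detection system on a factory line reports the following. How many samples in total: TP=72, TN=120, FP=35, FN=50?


Total = TP + TN + FP + FN
= 72 + 120 + 35 + 50
= 277
(Predicted positive: 107, predicted negative: 170)

277


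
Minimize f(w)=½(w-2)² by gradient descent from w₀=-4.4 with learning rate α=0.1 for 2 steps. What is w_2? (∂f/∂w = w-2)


step 1: grad = -4.4-2 = -6.4; w = -4.4 - 0.1·(-6.4) = -3.76
step 2: grad = -3.76-2 = -5.76; w = -3.76 - 0.1·(-5.76) = -3.184

-3.184


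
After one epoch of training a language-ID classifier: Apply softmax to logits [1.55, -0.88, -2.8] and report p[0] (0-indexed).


Exponentials: e^1.55=4.7115, e^-0.88=0.4148, e^-2.8=0.0608
Sum = 5.1871
Softmax = [0.9083, 0.08, 0.0117]
p[0] = 4.7115/5.1871 = 0.9083

0.9083


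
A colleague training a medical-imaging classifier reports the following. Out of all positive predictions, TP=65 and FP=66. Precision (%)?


Precision = TP/(TP+FP)
= 65/(65+66)
= 65/131 = 49.62%

49.62%


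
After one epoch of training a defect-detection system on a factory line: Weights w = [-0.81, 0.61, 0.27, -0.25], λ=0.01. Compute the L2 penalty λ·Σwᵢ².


‖w‖₂² = (-0.81)² + (0.61)² + (0.27)² + (-0.25)²
     = 0.6561 + 0.3721 + 0.0729 + 0.0625
     = 1.1636
λ·‖w‖₂² = 0.01·1.1636 = 0.011636

0.011636


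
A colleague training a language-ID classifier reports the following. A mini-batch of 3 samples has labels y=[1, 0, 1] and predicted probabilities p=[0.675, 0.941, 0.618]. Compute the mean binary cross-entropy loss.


L[0] = -ln(0.675) = 0.393
L[1] = -ln(1-0.941) = -ln(0.059) = 2.8302
L[2] = -ln(0.618) = 0.4813
mean = (0.393 + 2.8302 + 0.4813)/3 = 1.2348

1.2348


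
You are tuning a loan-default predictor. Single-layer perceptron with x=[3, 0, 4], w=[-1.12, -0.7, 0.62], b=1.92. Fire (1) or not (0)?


z = (3)·(-1.12) + (0)·(-0.7) + (4)·(0.62) + 1.92
  = 1.04
step(z) = 1 (z≥0)

1


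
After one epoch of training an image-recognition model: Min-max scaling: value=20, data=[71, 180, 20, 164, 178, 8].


min=8, max=180
(20-8)/(180-8) = 12/172 = 0.0698

0.0698


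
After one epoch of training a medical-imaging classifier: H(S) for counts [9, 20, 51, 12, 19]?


Probabilities: [9/111, 20/111, 51/111, 12/111, 19/111] ≈ [0.0811, 0.1802, 0.4595, 0.1081, 0.1712]
H = -((9/111)·log₂(9/111) + (20/111)·log₂(20/111) + (51/111)·log₂(51/111) + (12/111)·log₂(12/111) + (19/111)·log₂(19/111))
  = 2.0377 bits

2.0377 bits


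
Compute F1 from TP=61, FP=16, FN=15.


Precision = 61/77 = 0.7922
Recall = 61/76 = 0.8026
F1 = 2·P·R/(P+R) = 2·TP/(2·TP+FP+FN) = 122/(122+16+15) = 122/153 = 0.7974

0.7974


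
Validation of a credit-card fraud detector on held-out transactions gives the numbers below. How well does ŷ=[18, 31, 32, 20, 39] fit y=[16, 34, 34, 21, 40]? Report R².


ȳ = 29
SS_res = Σ(y-ŷ)² = 19
SS_tot = Σ(y-ȳ)² = 404
R² = 1 - SS_res/SS_tot = 1 - 0.047 = 0.953

0.953


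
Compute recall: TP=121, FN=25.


Recall = TP/(TP+FN)
= 121/(121+25)
= 121/146 = 82.88%

82.88%


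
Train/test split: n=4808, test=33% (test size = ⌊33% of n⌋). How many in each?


Test = ⌊4808·33/100⌋ = 1586
Train = 4808 - 1586 = 3222

Train: 3222, Test: 1586


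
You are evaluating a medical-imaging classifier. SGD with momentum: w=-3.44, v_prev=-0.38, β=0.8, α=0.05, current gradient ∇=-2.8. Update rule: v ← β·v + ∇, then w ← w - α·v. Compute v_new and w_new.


v_new = 0.8·-0.38 - 2.8 = -0.304 - 2.8 = -3.104
w_new = -3.44 - 0.05·-3.104 = -3.44 + 0.1552 = -3.2848

v_new=-3.104, w_new=-3.2848


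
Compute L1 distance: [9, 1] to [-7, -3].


d = |9+ 7| + |1+ 3|
  = 16 + 4
  = 20

20


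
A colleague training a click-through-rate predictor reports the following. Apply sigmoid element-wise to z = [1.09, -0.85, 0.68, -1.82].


σ(1.09) = 1/(1+e^-1.09) = 0.7484
σ(-0.85) = 1/(1+e^0.85) = 0.2994
σ(0.68) = 1/(1+e^-0.68) = 0.6637
σ(-1.82) = 1/(1+e^1.82) = 0.1394
result = [0.7484, 0.2994, 0.6637, 0.1394]

[0.7484, 0.2994, 0.6637, 0.1394]


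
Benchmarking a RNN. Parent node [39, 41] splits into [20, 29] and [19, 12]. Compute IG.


Parent = [39, 41], H_parent = 0.9995
H_left = 0.9755 (n=49), H_right = 0.9629 (n=31)
H_children = (49/80)·0.9755 + (31/80)·0.9629 = 0.9706
IG = 0.9995 - 0.9706 = 0.0289

0.0289


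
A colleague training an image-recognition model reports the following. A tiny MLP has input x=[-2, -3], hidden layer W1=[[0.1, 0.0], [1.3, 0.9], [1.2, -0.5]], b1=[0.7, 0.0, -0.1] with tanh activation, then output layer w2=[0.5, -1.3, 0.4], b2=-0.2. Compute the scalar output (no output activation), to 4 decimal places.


z1[0] = (0.1)·(-2) + (0.0)·(-3) + 0.7 = 0.5
z1[1] = (1.3)·(-2) + (0.9)·(-3) + 0.0 = -5.3
z1[2] = (1.2)·(-2) + (-0.5)·(-3) - 0.1 = -1.0
h = tanh(z1) = [0.4621, -1.0, -0.7616]
output = (0.5)·(0.4621) + (-1.3)·(-1.0) + (0.4)·(-0.7616) - 0.2 = 1.0264

1.0264


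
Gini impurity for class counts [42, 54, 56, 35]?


Probabilities: [42/187, 54/187, 56/187, 35/187] ≈ [0.2246, 0.2888, 0.2995, 0.1872]
Σpᵢ² = (1764 + 2916 + 3136 + 1225)/187² = 9041/34969
Gini = 1 - Σpᵢ² = 1 - 9041/34969 = 0.7415

0.7415


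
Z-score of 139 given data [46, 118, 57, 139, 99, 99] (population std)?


μ = 93, σ = 32.45
z = (139 - 93)/32.45 = 1.4176

1.4176


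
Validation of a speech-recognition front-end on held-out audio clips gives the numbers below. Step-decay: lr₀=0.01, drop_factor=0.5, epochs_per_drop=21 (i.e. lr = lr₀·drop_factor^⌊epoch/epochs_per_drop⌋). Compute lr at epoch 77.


n_drops = ⌊77/21⌋ = 3
lr = 0.01·0.5^3 = 0.01·0.125 = 0.00125

0.00125


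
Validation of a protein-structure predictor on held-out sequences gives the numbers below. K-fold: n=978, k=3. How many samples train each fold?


Fold size = 978/3 = 326
Training per fold = 978 - 326 = 652

652


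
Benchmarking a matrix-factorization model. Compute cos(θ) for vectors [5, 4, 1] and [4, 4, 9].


A·B = 5·4 + 4·4 + 1·9 = 45
‖A‖ = √42 = 6.4807, ‖B‖ = √113 = 10.6301
cos = 45/(√42·√113) = 45/√4746 = 0.6532

0.6532


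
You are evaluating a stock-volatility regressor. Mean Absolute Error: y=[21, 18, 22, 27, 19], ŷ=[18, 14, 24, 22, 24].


Absolute errors: |21-18|=3, |18-14|=4, |22-24|=2, |27-22|=5, |19-24|=5
Sum = 19
MAE = 19/5 = 19/5

19/5


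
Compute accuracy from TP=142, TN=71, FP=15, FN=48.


Accuracy = (TP+TN)/(TP+TN+FP+FN)
= (142+71)/(276)
= 213/276 = 77.17%

77.17%


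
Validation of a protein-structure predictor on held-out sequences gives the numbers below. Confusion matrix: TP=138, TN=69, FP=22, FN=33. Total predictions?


Total = TP + TN + FP + FN
= 138 + 69 + 22 + 33
= 262
(Predicted positive: 160, predicted negative: 102)

262


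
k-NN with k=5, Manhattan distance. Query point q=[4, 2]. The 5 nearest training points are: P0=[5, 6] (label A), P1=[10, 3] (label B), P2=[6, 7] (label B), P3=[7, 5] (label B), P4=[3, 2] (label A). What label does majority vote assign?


d(q,P0) = 5  (label A)
d(q,P1) = 7  (label B)
d(q,P2) = 7  (label B)
d(q,P3) = 6  (label B)
d(q,P4) = 1  (label A)
Votes: A=2, B=3
Majority → B

B


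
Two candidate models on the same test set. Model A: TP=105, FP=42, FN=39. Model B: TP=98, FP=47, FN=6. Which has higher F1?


Model A: P=105/147=0.7143, R=105/144=0.7292, F1=2PR/(P+R)=2TP/(2TP+FP+FN)=210/291=0.7216
Model B: P=98/145=0.6759, R=98/104=0.9423, F1=2PR/(P+R)=2TP/(2TP+FP+FN)=196/249=0.7871
0.7216 < 0.7871 → Model B

Model B


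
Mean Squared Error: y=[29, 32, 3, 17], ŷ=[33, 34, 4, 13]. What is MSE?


Squared errors: (29-33)²=16, (32-34)²=4, (3-4)²=1, (17-13)²=16
Sum = 37
MSE = 37/4 = 37/4

37/4


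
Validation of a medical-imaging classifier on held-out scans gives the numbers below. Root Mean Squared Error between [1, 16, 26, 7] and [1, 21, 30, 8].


MSE = 42/4 = 10.5
RMSE = √(42/4) = 3.2404

3.2404


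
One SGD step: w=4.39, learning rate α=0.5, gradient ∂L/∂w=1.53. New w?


w_new = w - α·∇
= 4.39 - 0.5·1.53
= 4.39 - 0.765
= 3.625

3.625


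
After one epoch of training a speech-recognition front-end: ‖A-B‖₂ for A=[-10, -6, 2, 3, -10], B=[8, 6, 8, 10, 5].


d = √((-10-8)² + (-6-6)² + (2-8)² + (3-10)² + (-10-5)²)
  = √(324 + 144 + 36 + 49 + 225)
  = √778 = 27.8927

27.8927


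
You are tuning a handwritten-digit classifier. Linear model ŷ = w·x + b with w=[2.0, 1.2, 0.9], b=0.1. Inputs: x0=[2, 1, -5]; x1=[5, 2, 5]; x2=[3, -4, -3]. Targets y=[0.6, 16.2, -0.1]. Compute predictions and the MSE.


ŷ0 = (2.0)·(2) + (1.2)·(1) + (0.9)·(-5) + 0.1 = 0.8
ŷ1 = (2.0)·(5) + (1.2)·(2) + (0.9)·(5) + 0.1 = 17.0
ŷ2 = (2.0)·(3) + (1.2)·(-4) + (0.9)·(-3) + 0.1 = -1.4
errors² = [0.04, 0.64, 1.69]
MSE = 2.3700/3 = 0.79

0.79


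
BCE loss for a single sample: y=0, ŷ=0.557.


BCE = -[y·ln(p) + (1-y)·ln(1-p)]
= -0 - 1·ln(1-0.557)
= -ln(0.443) = 0.8142

0.8142


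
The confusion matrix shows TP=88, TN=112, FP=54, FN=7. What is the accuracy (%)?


Accuracy = (TP+TN)/(TP+TN+FP+FN)
= (88+112)/(261)
= 200/261 = 76.63%

76.63%


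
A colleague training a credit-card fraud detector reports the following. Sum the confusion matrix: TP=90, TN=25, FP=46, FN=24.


Total = TP + TN + FP + FN
= 90 + 25 + 46 + 24
= 185
(Predicted positive: 136, predicted negative: 49)

185


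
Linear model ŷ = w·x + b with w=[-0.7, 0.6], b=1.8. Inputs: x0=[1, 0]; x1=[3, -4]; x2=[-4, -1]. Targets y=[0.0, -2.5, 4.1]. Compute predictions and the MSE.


ŷ0 = (-0.7)·(1) + (0.6)·(0) + 1.8 = 1.1
ŷ1 = (-0.7)·(3) + (0.6)·(-4) + 1.8 = -2.7
ŷ2 = (-0.7)·(-4) + (0.6)·(-1) + 1.8 = 4.0
errors² = [1.21, 0.04, 0.01]
MSE = 1.2600/3 = 0.42

0.42


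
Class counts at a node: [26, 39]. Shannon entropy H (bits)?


Probabilities: [26/65, 39/65] ≈ [0.4, 0.6]
H = -((26/65)·log₂(26/65) + (39/65)·log₂(39/65))
  = 0.971 bits

0.971 bits


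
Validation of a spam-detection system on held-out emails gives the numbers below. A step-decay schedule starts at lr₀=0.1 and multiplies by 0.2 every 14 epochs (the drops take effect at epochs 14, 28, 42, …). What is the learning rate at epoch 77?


n_drops = ⌊77/14⌋ = 5
lr = 0.1·0.2^5 = 0.1·0.00032 = 0.000032

0.000032


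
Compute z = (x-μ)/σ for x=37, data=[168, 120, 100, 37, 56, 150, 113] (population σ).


μ = 106.2857, σ = 43.6241
z = (37 - 106.2857)/43.6241 = -1.5882

-1.5882


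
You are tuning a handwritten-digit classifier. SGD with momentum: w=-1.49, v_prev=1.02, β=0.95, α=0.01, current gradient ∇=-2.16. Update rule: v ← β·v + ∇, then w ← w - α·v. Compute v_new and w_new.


v_new = 0.95·1.02 - 2.16 = 0.969 - 2.16 = -1.191
w_new = -1.49 - 0.01·-1.191 = -1.49 + 0.01191 = -1.47809

v_new=-1.191, w_new=-1.47809


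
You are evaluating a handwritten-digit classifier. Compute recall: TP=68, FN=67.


Recall = TP/(TP+FN)
= 68/(68+67)
= 68/135 = 50.37%

50.37%


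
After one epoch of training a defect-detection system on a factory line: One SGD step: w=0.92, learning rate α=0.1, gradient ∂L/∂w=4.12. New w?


w_new = w - α·∇
= 0.92 - 0.1·4.12
= 0.92 - 0.412
= 0.508

0.508


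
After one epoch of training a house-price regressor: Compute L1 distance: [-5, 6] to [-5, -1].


d = |-5+ 5| + |6+ 1|
  = 0 + 7
  = 7

7


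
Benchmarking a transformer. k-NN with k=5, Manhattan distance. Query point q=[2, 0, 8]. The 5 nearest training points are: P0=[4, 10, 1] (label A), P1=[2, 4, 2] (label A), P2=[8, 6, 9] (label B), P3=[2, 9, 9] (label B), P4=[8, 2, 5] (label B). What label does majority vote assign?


d(q,P0) = 19  (label A)
d(q,P1) = 10  (label A)
d(q,P2) = 13  (label B)
d(q,P3) = 10  (label B)
d(q,P4) = 11  (label B)
Votes: A=2, B=3
Majority → B

B


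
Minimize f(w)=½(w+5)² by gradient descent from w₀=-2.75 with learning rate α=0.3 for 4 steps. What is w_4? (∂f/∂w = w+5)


step 1: grad = -2.75+5 = 2.25; w = -2.75 - 0.3·(2.25) = -3.425
step 2: grad = -3.425+5 = 1.575; w = -3.425 - 0.3·(1.575) = -3.8975
step 3: grad = -3.8975+5 = 1.1025; w = -3.8975 - 0.3·(1.1025) = -4.22825
step 4: grad = -4.22825+5 = 0.77175; w = -4.22825 - 0.3·(0.77175) = -4.459775

-4.459775


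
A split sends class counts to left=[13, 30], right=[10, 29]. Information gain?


Parent = [23, 59], H_parent = 0.8561
H_left = 0.8841 (n=43), H_right = 0.8213 (n=39)
H_children = (43/82)·0.8841 + (39/82)·0.8213 = 0.8542
IG = 0.8561 - 0.8542 = 0.0019

0.0019


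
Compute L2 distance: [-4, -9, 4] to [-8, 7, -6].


d = √((-4+ 8)² + (-9-7)² + (4+ 6)²)
  = √(16 + 256 + 100)
  = √372 = 19.2873

19.2873


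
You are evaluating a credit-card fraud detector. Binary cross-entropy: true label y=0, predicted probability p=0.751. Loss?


BCE = -[y·ln(p) + (1-y)·ln(1-p)]
= -0 - 1·ln(1-0.751)
= -ln(0.249) = 1.3903

1.3903


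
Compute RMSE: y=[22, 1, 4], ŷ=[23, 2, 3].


MSE = 3/3 = 1
RMSE = √(3/3) = 1.0

1.0


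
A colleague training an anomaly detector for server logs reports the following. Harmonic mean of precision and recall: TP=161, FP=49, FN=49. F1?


Precision = 161/210 = 0.7667
Recall = 161/210 = 0.7667
F1 = 2·P·R/(P+R) = 2·TP/(2·TP+FP+FN) = 322/(322+49+49) = 322/420 = 0.7667

0.7667


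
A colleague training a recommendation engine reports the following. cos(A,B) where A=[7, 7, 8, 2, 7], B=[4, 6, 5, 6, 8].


A·B = 7·4 + 7·6 + 8·5 + 2·6 + 7·8 = 178
‖A‖ = √215 = 14.6629, ‖B‖ = √177 = 13.3041
cos = 178/(√215·√177) = 178/√38055 = 0.9125

0.9125


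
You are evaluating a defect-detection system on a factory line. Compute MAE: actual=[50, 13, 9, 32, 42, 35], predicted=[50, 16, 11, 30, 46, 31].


Absolute errors: |50-50|=0, |13-16|=3, |9-11|=2, |32-30|=2, |42-46|=4, |35-31|=4
Sum = 15
MAE = 15/6 = 5/2

5/2


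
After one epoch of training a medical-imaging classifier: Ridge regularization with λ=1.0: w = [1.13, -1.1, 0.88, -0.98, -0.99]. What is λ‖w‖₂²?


‖w‖₂² = (1.13)² + (-1.1)² + (0.88)² + (-0.98)² + (-0.99)²
     = 1.2769 + 1.21 + 0.7744 + 0.9604 + 0.9801
     = 5.2018
λ·‖w‖₂² = 1.0·5.2018 = 5.2018

5.2018


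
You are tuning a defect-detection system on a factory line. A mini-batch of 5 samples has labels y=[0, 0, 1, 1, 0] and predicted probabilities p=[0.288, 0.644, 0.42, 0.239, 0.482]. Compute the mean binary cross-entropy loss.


L[0] = -ln(1-0.288) = -ln(0.712) = 0.3397
L[1] = -ln(1-0.644) = -ln(0.356) = 1.0328
L[2] = -ln(0.42) = 0.8675
L[3] = -ln(0.239) = 1.4313
L[4] = -ln(1-0.482) = -ln(0.518) = 0.6578
mean = (0.3397 + 1.0328 + 0.8675 + 1.4313 + 0.6578)/5 = 0.8658

0.8658


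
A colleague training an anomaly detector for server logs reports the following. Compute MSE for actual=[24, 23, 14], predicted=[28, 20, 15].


Squared errors: (24-28)²=16, (23-20)²=9, (14-15)²=1
Sum = 26
MSE = 26/3 = 26/3

26/3


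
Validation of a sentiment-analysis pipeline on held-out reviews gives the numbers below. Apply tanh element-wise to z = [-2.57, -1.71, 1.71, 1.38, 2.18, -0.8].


tanh(-2.57) = -0.9884
tanh(-1.71) = -0.9366
tanh(1.71) = 0.9366
tanh(1.38) = 0.881
tanh(2.18) = 0.9748
tanh(-0.8) = -0.664
result = [-0.9884, -0.9366, 0.9366, 0.881, 0.9748, -0.664]

[-0.9884, -0.9366, 0.9366, 0.881, 0.9748, -0.664]


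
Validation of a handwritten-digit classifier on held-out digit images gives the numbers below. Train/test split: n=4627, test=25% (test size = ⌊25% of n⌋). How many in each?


Test = ⌊4627·25/100⌋ = 1156
Train = 4627 - 1156 = 3471

Train: 3471, Test: 1156


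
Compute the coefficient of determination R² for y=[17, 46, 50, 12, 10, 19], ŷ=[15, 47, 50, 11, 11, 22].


ȳ = 25.6667
SS_res = Σ(y-ŷ)² = 16
SS_tot = Σ(y-ȳ)² = 1557.33
R² = 1 - SS_res/SS_tot = 1 - 0.0103 = 0.9897

0.9897


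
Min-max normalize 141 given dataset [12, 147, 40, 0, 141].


min=0, max=147
(141-0)/(147-0) = 141/147 = 0.9592

0.9592


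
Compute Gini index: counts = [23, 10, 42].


Probabilities: [23/75, 10/75, 42/75] ≈ [0.3067, 0.1333, 0.56]
Σpᵢ² = (529 + 100 + 1764)/75² = 2393/5625
Gini = 1 - Σpᵢ² = 1 - 2393/5625 = 0.5746

0.5746


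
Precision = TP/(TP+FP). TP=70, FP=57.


Precision = TP/(TP+FP)
= 70/(70+57)
= 70/127 = 55.12%

55.12%


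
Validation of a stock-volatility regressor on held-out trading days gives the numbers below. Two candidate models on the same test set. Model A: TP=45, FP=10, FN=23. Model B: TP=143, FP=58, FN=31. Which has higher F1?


Model A: P=45/55=0.8182, R=45/68=0.6618, F1=2PR/(P+R)=2TP/(2TP+FP+FN)=90/123=0.7317
Model B: P=143/201=0.7114, R=143/174=0.8218, F1=2PR/(P+R)=2TP/(2TP+FP+FN)=286/375=0.7627
0.7317 < 0.7627 → Model B

Model B


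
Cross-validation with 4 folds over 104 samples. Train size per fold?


Fold size = 104/4 = 26
Training per fold = 104 - 26 = 78

78


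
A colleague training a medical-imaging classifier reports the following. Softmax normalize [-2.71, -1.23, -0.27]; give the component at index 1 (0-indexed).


Exponentials: e^-2.71=0.0665, e^-1.23=0.2923, e^-0.27=0.7634
Sum = 1.1222
Softmax = [0.0593, 0.2605, 0.6802]
p[1] = 0.2923/1.1222 = 0.2605

0.2605


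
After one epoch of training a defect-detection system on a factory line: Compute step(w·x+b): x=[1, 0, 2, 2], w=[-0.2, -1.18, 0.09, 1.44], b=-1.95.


z = (1)·(-0.2) + (0)·(-1.18) + (2)·(0.09) + (2)·(1.44) - 1.95
  = 0.91
step(z) = 1 (z≥0)

1


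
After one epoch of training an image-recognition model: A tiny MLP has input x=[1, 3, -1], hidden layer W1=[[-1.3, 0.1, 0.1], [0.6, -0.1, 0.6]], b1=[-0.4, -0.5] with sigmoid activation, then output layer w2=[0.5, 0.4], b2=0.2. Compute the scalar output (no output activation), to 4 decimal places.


z1[0] = (-1.3)·(1) + (0.1)·(3) + (0.1)·(-1) - 0.4 = -1.5
z1[1] = (0.6)·(1) + (-0.1)·(3) + (0.6)·(-1) - 0.5 = -0.8
h = sigmoid(z1) = [0.1824, 0.31]
output = (0.5)·(0.1824) + (0.4)·(0.31) + 0.2 = 0.4152

0.4152


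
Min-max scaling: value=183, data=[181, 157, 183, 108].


min=108, max=183
(183-108)/(183-108) = 75/75 = 1.0

1.0


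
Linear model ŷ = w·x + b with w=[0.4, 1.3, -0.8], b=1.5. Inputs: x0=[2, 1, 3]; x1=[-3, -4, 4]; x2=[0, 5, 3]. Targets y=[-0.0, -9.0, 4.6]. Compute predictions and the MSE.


ŷ0 = (0.4)·(2) + (1.3)·(1) + (-0.8)·(3) + 1.5 = 1.2
ŷ1 = (0.4)·(-3) + (1.3)·(-4) + (-0.8)·(4) + 1.5 = -8.1
ŷ2 = (0.4)·(0) + (1.3)·(5) + (-0.8)·(3) + 1.5 = 5.6
errors² = [1.44, 0.81, 1.0]
MSE = 3.2500/3 = 1.0833

1.0833


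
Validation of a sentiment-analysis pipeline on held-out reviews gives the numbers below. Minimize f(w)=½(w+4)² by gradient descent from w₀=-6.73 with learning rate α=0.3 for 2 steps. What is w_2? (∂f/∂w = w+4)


step 1: grad = -6.73+4 = -2.73; w = -6.73 - 0.3·(-2.73) = -5.911
step 2: grad = -5.911+4 = -1.911; w = -5.911 - 0.3·(-1.911) = -5.3377

-5.3377


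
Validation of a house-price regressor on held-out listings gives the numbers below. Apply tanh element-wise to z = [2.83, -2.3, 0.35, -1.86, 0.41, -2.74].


tanh(2.83) = 0.9931
tanh(-2.3) = -0.9801
tanh(0.35) = 0.3364
tanh(-1.86) = -0.9527
tanh(0.41) = 0.3885
tanh(-2.74) = -0.9917
result = [0.9931, -0.9801, 0.3364, -0.9527, 0.3885, -0.9917]

[0.9931, -0.9801, 0.3364, -0.9527, 0.3885, -0.9917]


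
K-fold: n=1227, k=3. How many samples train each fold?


Fold size = 1227/3 = 409
Training per fold = 1227 - 409 = 818

818


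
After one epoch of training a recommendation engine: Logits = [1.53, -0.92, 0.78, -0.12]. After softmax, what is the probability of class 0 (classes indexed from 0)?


Exponentials: e^1.53=4.6182, e^-0.92=0.3985, e^0.78=2.1815, e^-0.12=0.8869
Sum = 8.0851
Softmax = [0.5712, 0.0493, 0.2698, 0.1097]
p[0] = 4.6182/8.0851 = 0.5712

0.5712


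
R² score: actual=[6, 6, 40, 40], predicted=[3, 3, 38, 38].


ȳ = 23
SS_res = Σ(y-ŷ)² = 26
SS_tot = Σ(y-ȳ)² = 1156
R² = 1 - SS_res/SS_tot = 1 - 0.0225 = 0.9775

0.9775


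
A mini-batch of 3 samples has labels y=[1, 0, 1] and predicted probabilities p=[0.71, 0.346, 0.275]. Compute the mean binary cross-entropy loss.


L[0] = -ln(0.71) = 0.3425
L[1] = -ln(1-0.346) = -ln(0.654) = 0.4246
L[2] = -ln(0.275) = 1.291
mean = (0.3425 + 0.4246 + 1.291)/3 = 0.686

0.686


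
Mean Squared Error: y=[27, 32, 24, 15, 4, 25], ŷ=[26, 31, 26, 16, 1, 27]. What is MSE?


Squared errors: (27-26)²=1, (32-31)²=1, (24-26)²=4, (15-16)²=1, (4-1)²=9, (25-27)²=4
Sum = 20
MSE = 20/6 = 10/3

10/3


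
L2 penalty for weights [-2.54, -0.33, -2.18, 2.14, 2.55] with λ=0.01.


‖w‖₂² = (-2.54)² + (-0.33)² + (-2.18)² + (2.14)² + (2.55)²
     = 6.4516 + 0.1089 + 4.7524 + 4.5796 + 6.5025
     = 22.395
λ·‖w‖₂² = 0.01·22.395 = 0.22395

0.22395


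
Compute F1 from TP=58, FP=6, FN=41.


Precision = 58/64 = 0.9062
Recall = 58/99 = 0.5859
F1 = 2·P·R/(P+R) = 2·TP/(2·TP+FP+FN) = 116/(116+6+41) = 116/163 = 0.7117

0.7117


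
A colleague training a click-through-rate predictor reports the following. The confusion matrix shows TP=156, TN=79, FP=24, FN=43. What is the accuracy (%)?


Accuracy = (TP+TN)/(TP+TN+FP+FN)
= (156+79)/(302)
= 235/302 = 77.81%

77.81%


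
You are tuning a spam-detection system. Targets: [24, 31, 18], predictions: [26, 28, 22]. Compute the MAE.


Absolute errors: |24-26|=2, |31-28|=3, |18-22|=4
Sum = 9
MAE = 9/3 = 3

3


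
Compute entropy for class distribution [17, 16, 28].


Probabilities: [17/61, 16/61, 28/61] ≈ [0.2787, 0.2623, 0.459]
H = -((17/61)·log₂(17/61) + (16/61)·log₂(16/61) + (28/61)·log₂(28/61))
  = 1.5358 bits

1.5358 bits


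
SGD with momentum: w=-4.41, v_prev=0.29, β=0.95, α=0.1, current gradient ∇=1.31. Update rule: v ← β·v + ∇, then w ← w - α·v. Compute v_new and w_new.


v_new = 0.95·0.29 + 1.31 = 0.2755 + 1.31 = 1.5855
w_new = -4.41 - 0.1·1.5855 = -4.41 - 0.15855 = -4.56855

v_new=1.5855, w_new=-4.56855


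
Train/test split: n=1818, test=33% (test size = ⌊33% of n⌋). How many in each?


Test = ⌊1818·33/100⌋ = 599
Train = 1818 - 599 = 1219

Train: 1219, Test: 599


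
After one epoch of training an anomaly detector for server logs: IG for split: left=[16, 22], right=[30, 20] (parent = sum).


Parent = [46, 42], H_parent = 0.9985
H_left = 0.9819 (n=38), H_right = 0.971 (n=50)
H_children = (38/88)·0.9819 + (50/88)·0.971 = 0.9757
IG = 0.9985 - 0.9757 = 0.0228

0.0228


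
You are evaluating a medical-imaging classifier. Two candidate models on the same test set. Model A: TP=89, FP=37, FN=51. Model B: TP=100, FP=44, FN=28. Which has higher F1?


Model A: P=89/126=0.7063, R=89/140=0.6357, F1=2PR/(P+R)=2TP/(2TP+FP+FN)=178/266=0.6692
Model B: P=100/144=0.6944, R=100/128=0.7812, F1=2PR/(P+R)=2TP/(2TP+FP+FN)=200/272=0.7353
0.6692 < 0.7353 → Model B

Model B


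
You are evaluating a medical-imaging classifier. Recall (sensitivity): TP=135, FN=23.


Recall = TP/(TP+FN)
= 135/(135+23)
= 135/158 = 85.44%

85.44%


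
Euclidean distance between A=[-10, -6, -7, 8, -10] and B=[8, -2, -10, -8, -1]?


d = √((-10-8)² + (-6+ 2)² + (-7+ 10)² + (8+ 8)² + (-10+ 1)²)
  = √(324 + 16 + 9 + 256 + 81)
  = √686 = 26.1916

26.1916
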